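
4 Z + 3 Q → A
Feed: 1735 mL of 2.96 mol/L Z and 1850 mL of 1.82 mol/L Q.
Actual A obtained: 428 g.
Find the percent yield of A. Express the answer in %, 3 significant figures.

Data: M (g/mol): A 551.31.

69.2 %

n(Z) = 2.96 × 1735/1000 = 5.136 mol
n(Q) = 1.82 × 1850/1000 = 3.367 mol
n/ν for Z = 5.136/4 = 1.284
n/ν for Q = 3.367/3 = 1.122
Smallest n/ν is Q → limiting reagent.
theoretical n(A) = (1/3) × 3.367 = 1.122 mol → 618.6 g
% yield = 428 / 618.6 × 100 = 69.19 %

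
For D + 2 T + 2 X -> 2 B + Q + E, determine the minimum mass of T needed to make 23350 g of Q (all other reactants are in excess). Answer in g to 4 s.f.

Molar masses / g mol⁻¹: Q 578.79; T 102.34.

8257 g

n(Q) = 23350 / 578.79 = 40.34 mol
n(T) = (2/1) × 40.34 = 80.68 mol
mass = 80.68 × 102.34 = 8257 g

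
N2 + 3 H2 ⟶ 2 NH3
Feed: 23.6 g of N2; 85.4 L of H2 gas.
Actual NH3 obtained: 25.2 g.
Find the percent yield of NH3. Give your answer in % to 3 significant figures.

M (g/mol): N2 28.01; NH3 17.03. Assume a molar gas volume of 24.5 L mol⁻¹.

n(N2) = 23.60 / 28.01 = 0.8426 mol
n(H2) = 85.40 / 24.5 = 3.486 mol
n/ν → N2: 0.8426, H2: 1.162; N2 is limiting.
theoretical n(NH3) = (2/1) × 0.8426 = 1.685 mol → 28.70 g
% yield = 25.2 / 28.70 × 100 = 87.80 %

87.8 %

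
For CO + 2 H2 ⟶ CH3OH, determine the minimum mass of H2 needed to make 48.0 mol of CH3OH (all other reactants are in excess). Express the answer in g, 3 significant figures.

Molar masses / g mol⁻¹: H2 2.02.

194 g

n(CH3OH) = 48.00 mol
n(H2) = (2/1) × 48.00 = 96.00 mol
mass = 96.00 × 2.02 = 193.9 g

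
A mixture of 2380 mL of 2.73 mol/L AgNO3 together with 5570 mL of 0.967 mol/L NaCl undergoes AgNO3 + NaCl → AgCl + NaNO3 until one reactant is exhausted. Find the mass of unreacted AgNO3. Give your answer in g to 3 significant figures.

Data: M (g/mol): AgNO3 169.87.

n(AgNO3) = 2.73 × 2380/1000 = 6.497 mol
n(NaCl) = 0.967 × 5570/1000 = 5.386 mol
n/ν for AgNO3 = 6.497/1 = 6.497
n/ν for NaCl = 5.386/1 = 5.386
Smallest n/ν is NaCl → limiting reagent.
AgNO3 consumed = (1/1) × 5.386 = 5.386 mol
AgNO3 remaining = 6.497 − 5.386 = 1.111 mol
mass = 1.111 × 169.87 = 188.7 g

189 g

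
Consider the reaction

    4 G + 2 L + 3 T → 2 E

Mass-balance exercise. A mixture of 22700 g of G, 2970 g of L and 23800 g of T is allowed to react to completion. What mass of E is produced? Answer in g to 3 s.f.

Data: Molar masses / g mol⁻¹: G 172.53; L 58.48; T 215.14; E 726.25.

n(G) = 22700 / 172.53 = 131.6 mol
n(L) = 2970 / 58.48 = 50.79 mol
n(T) = 23800 / 215.14 = 110.6 mol
n/ν for G = 131.6/4 = 32.90
n/ν for L = 50.79/2 = 25.40
n/ν for T = 110.6/3 = 36.87
Smallest n/ν is L → limiting reagent.
n(E) = (2/2) × 50.79 = 50.79 mol
mass = 50.79 × 726.25 = 36890 g

36900 g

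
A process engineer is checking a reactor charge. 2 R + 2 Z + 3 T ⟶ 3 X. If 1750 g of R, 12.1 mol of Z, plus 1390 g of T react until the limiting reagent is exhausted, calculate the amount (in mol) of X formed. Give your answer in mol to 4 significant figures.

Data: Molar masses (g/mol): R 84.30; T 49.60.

18.15 mol

n(R) = 1750 / 84.30 = 20.76 mol
n(Z) = 12.10 mol
n(T) = 1390 / 49.60 = 28.02 mol
n/ν → R: 10.38, Z: 6.050, T: 9.340; Z is limiting.
n(X) = (3/2) × 12.10 = 18.15 mol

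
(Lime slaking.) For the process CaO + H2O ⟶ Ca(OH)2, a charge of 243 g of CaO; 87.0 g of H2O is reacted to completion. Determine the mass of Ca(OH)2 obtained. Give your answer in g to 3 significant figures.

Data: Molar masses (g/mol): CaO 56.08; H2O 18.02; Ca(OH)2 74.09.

n(CaO) = 243.0 / 56.08 = 4.333 mol
n(H2O) = 87.00 / 18.02 = 4.828 mol
n/ν for CaO = 4.333/1 = 4.333
n/ν for H2O = 4.828/1 = 4.828
Smallest n/ν is CaO → limiting reagent.
n(Ca(OH)2) = (1/1) × 4.333 = 4.333 mol
mass = 4.333 × 74.09 = 321.0 g

321 g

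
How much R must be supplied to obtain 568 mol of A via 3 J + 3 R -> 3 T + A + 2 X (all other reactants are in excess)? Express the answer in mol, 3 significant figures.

n(A) = 568.0 mol
n(R) = (3/1) × 568.0 = 1704 mol

1700 mol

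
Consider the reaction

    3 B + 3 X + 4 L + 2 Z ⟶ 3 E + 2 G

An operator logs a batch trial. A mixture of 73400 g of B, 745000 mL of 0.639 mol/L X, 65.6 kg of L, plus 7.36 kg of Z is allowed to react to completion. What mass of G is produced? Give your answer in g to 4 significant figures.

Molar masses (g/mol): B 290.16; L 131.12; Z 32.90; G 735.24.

n(B) = 73400 / 290.16 = 253.0 mol
n(X) = 0.639 × 745000/1000 = 476.1 mol
n(L) = 65.60×1000 / 131.12 = 500.3 mol
n(Z) = 7.360×1000 / 32.90 = 223.7 mol
n/ν → B: 84.33, X: 158.7, L: 125.1, Z: 111.9; B is limiting.
n(G) = (2/3) × 253.0 = 168.7 mol
mass = 168.7 × 735.24 = 124000 g

124000 g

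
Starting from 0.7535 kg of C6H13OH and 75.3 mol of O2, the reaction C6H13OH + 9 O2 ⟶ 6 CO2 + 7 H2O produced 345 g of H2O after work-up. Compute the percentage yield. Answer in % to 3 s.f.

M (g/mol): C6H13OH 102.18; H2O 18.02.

n(C6H13OH) = 0.7535×1000 / 102.18 = 7.374 mol
n(O2) = 75.30 mol
n/ν → C6H13OH: 7.374, O2: 8.367; C6H13OH is limiting.
theoretical n(H2O) = (7/1) × 7.374 = 51.62 mol → 930.2 g
% yield = 345 / 930.2 × 100 = 37.09 %

37.1 %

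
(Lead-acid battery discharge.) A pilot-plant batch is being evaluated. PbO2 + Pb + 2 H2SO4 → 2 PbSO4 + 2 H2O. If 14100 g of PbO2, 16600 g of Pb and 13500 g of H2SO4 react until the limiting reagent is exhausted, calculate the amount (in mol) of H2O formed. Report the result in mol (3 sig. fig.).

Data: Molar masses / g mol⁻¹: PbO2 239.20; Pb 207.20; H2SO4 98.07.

118 mol

n(PbO2) = 14100 / 239.20 = 58.95 mol
n(Pb) = 16600 / 207.20 = 80.12 mol
n(H2SO4) = 13500 / 98.07 = 137.7 mol
n/ν → PbO2: 58.95, Pb: 80.12, H2SO4: 68.85; PbO2 is limiting.
n(H2O) = (2/1) × 58.95 = 117.9 mol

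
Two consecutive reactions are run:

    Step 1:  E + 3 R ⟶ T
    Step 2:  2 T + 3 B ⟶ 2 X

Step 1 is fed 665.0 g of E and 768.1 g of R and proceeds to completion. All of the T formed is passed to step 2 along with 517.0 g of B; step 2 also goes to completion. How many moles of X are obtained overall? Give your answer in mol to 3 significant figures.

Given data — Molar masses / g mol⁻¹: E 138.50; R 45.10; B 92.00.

3.75 mol

Step 1:
n(E) = 665.0 / 138.50 = 4.801 mol
n(R) = 768.1 / 45.10 = 17.03 mol
n/ν for E = 4.801/1 = 4.801
n/ν for R = 17.03/3 = 5.677
Smallest n/ν is E → limiting reagent.
n(T) produced = (1/1) × 4.801 = 4.801 mol
Step 2:
n(T) available = 4.801 mol
n(B) = 517.0 / 92.00 = 5.620 mol
n/ν for T = 4.801/2 = 2.401
n/ν for B = 5.620/3 = 1.873
Smallest n/ν is B → limiting reagent.
n(X) = (2/3) × 5.620 = 3.747 mol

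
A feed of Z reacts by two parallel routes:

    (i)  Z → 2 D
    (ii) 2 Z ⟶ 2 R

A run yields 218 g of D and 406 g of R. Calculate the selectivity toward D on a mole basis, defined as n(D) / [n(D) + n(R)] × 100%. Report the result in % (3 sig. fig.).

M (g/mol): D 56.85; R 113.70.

n(D) = 218 / 56.85 = 3.835 mol
n(R) = 406 / 113.70 = 3.571 mol
selectivity = 3.835/(3.835+3.571) × 100 = 51.78 %

51.8 %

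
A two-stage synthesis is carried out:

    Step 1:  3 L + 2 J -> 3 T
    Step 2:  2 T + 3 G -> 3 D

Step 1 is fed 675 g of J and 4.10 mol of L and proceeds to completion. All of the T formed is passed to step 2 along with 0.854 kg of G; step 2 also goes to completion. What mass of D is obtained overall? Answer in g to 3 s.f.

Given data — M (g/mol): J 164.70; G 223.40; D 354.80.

Step 1:
n(J) = 675.0 / 164.70 = 4.098 mol
n(L) = 4.100 mol
n/ν for J = 4.098/2 = 2.049
n/ν for L = 4.100/3 = 1.367
Smallest n/ν is L → limiting reagent.
n(T) produced = (3/3) × 4.100 = 4.100 mol
Step 2:
n(T) available = 4.100 mol
n(G) = 0.8540×1000 / 223.40 = 3.823 mol
n/ν for T = 4.100/2 = 2.050
n/ν for G = 3.823/3 = 1.274
Smallest n/ν is G → limiting reagent.
n(D) = (3/3) × 3.823 = 3.823 mol
mass = 3.823 × 354.80 = 1356 g

1360 g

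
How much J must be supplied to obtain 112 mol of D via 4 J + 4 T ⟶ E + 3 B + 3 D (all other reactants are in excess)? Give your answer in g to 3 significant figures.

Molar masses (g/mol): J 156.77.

23400 g

n(D) = 112.0 mol
n(J) = (4/3) × 112.0 = 149.3 mol
mass = 149.3 × 156.77 = 23410 g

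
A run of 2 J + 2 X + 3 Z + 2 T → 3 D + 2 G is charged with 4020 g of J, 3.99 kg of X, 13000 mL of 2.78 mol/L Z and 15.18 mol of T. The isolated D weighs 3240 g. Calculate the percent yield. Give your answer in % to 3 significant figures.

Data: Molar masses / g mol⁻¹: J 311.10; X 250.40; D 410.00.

n(J) = 4020 / 311.10 = 12.92 mol
n(X) = 3.990×1000 / 250.40 = 15.93 mol
n(Z) = 2.78 × 13000/1000 = 36.14 mol
n(T) = 15.18 mol
n/ν for J = 12.92/2 = 6.460
n/ν for X = 15.93/2 = 7.965
n/ν for Z = 36.14/3 = 12.05
n/ν for T = 15.18/2 = 7.590
Smallest n/ν is J → limiting reagent.
theoretical n(D) = (3/2) × 12.92 = 19.38 mol → 7946 g
% yield = 3240 / 7946 × 100 = 40.78 %

40.8 %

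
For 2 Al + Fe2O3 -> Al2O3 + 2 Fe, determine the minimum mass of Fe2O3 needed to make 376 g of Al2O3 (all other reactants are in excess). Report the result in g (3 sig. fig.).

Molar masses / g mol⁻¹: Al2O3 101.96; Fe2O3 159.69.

589 g

n(Al2O3) = 376 / 101.96 = 3.688 mol
n(Fe2O3) = (1/1) × 3.688 = 3.688 mol
mass = 3.688 × 159.69 = 588.9 g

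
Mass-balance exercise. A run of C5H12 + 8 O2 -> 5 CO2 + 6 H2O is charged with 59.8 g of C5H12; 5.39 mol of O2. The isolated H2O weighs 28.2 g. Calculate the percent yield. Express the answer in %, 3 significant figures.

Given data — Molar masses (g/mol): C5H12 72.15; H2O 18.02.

38.7 %

n(C5H12) = 59.80 / 72.15 = 0.8288 mol
n(O2) = 5.390 mol
n/ν → C5H12: 0.8288, O2: 0.6738; O2 is limiting.
theoretical n(H2O) = (6/8) × 5.390 = 4.043 mol → 72.85 g
% yield = 28.2 / 72.85 × 100 = 38.71 %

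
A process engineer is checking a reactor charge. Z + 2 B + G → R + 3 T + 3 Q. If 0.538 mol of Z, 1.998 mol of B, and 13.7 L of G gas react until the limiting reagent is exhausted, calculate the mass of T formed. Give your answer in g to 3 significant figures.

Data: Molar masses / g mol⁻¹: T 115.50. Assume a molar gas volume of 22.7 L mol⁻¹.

186 g

n(Z) = 0.5380 mol
n(B) = 1.998 mol
n(G) = 13.70 / 22.7 = 0.6035 mol
n/ν → Z: 0.5380, B: 0.9990, G: 0.6035; Z is limiting.
n(T) = (3/1) × 0.5380 = 1.614 mol
mass = 1.614 × 115.50 = 186.4 g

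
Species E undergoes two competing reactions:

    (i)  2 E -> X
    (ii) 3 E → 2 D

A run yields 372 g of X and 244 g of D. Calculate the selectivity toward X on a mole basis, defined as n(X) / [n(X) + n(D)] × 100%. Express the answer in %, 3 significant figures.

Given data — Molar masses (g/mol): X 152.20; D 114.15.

n(X) = 372 / 152.20 = 2.444 mol
n(D) = 244 / 114.15 = 2.138 mol
selectivity = 2.444/(2.444+2.138) × 100 = 53.34 %

53.3 %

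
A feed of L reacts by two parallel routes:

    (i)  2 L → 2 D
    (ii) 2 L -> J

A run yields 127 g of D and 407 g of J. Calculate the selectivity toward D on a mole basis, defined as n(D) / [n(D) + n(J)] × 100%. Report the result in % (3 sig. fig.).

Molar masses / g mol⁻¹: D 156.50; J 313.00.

38.4 %

n(D) = 127 / 156.50 = 0.8115 mol
n(J) = 407 / 313.00 = 1.300 mol
selectivity = 0.8115/(0.8115+1.300) × 100 = 38.43 %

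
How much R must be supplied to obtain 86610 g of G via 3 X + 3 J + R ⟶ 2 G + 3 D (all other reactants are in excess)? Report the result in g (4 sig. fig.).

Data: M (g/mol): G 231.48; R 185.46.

34700 g

n(G) = 86610 / 231.48 = 374.2 mol
n(R) = (1/2) × 374.2 = 187.1 mol
mass = 187.1 × 185.46 = 34700 g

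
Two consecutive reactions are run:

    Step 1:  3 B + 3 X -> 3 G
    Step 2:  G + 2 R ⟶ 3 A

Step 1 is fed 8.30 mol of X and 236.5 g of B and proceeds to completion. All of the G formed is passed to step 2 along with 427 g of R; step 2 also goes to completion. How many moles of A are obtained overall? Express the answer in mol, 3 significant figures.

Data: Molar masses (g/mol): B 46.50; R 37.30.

15.3 mol

Step 1:
n(X) = 8.300 mol
n(B) = 236.5 / 46.50 = 5.086 mol
n/ν for X = 8.300/3 = 2.767
n/ν for B = 5.086/3 = 1.695
Smallest n/ν is B → limiting reagent.
n(G) produced = (3/3) × 5.086 = 5.086 mol
Step 2:
n(G) available = 5.086 mol
n(R) = 427.0 / 37.30 = 11.45 mol
n/ν for G = 5.086/1 = 5.086
n/ν for R = 11.45/2 = 5.725
Smallest n/ν is G → limiting reagent.
n(A) = (3/1) × 5.086 = 15.26 mol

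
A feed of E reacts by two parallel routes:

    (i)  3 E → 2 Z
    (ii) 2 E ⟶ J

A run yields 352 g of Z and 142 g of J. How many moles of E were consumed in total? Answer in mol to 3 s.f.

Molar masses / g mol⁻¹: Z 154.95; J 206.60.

4.78 mol

n(Z) = 352 / 154.95 = 2.272 mol
n(J) = 142 / 206.60 = 0.6873 mol
n(E) via (i) = (3/2)×2.272 = 3.408 mol
n(E) via (ii) = (2/1)×0.6873 = 1.375 mol
total n(E) = 3.408 + 1.375 = 4.783 mol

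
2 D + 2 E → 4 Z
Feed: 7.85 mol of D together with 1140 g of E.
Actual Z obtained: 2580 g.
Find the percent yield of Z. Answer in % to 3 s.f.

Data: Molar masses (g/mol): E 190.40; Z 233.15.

n(D) = 7.850 mol
n(E) = 1140 / 190.40 = 5.987 mol
n/ν for D = 7.850/2 = 3.925
n/ν for E = 5.987/2 = 2.994
Smallest n/ν is E → limiting reagent.
theoretical n(Z) = (4/2) × 5.987 = 11.97 mol → 2791 g
% yield = 2580 / 2791 × 100 = 92.44 %

92.4 %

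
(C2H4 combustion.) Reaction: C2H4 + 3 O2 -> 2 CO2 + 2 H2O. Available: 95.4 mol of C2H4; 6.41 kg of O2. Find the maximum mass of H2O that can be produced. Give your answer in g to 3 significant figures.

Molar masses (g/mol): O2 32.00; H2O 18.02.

2410 g

n(C2H4) = 95.40 mol
n(O2) = 6.410×1000 / 32.00 = 200.3 mol
n/ν → C2H4: 95.40, O2: 66.77; O2 is limiting.
n(H2O) = (2/3) × 200.3 = 133.5 mol
mass = 133.5 × 18.02 = 2406 g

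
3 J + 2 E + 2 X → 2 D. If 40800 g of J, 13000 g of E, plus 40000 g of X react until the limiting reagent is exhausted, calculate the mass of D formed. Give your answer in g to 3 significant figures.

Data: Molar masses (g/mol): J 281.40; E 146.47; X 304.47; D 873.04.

n(J) = 40800 / 281.40 = 145.0 mol
n(E) = 13000 / 146.47 = 88.76 mol
n(X) = 40000 / 304.47 = 131.4 mol
n/ν for J = 145.0/3 = 48.33
n/ν for E = 88.76/2 = 44.38
n/ν for X = 131.4/2 = 65.70
Smallest n/ν is E → limiting reagent.
n(D) = (2/2) × 88.76 = 88.76 mol
mass = 88.76 × 873.04 = 77490 g

77500 g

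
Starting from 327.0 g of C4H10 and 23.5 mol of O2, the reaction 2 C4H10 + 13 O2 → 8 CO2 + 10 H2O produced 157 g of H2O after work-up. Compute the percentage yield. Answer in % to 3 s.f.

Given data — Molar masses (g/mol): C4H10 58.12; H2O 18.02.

48.2 %

n(C4H10) = 327.0 / 58.12 = 5.626 mol
n(O2) = 23.50 mol
n/ν for C4H10 = 5.626/2 = 2.813
n/ν for O2 = 23.50/13 = 1.808
Smallest n/ν is O2 → limiting reagent.
theoretical n(H2O) = (10/13) × 23.50 = 18.08 mol → 325.8 g
% yield = 157 / 325.8 × 100 = 48.19 %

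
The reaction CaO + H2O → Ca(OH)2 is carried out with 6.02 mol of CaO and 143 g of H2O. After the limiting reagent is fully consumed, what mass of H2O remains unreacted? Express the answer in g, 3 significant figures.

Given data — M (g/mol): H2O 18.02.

n(CaO) = 6.020 mol
n(H2O) = 143.0 / 18.02 = 7.936 mol
n/ν → CaO: 6.020, H2O: 7.936; CaO is limiting.
H2O consumed = (1/1) × 6.020 = 6.020 mol
H2O remaining = 7.936 − 6.020 = 1.916 mol
mass = 1.916 × 18.02 = 34.53 g

34.5 g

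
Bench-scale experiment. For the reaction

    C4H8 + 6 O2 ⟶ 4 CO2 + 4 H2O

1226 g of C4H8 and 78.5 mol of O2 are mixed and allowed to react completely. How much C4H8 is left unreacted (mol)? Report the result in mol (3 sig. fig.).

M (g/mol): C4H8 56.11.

8.77 mol

n(C4H8) = 1226 / 56.11 = 21.85 mol
n(O2) = 78.50 mol
n/ν → C4H8: 21.85, O2: 13.08; O2 is limiting.
C4H8 consumed = (1/6) × 78.50 = 13.08 mol
C4H8 remaining = 21.85 − 13.08 = 8.770 mol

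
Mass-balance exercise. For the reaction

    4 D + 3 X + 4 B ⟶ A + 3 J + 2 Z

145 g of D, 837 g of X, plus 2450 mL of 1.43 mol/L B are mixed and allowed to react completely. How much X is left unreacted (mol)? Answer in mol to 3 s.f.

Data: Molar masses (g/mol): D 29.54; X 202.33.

n(D) = 145.0 / 29.54 = 4.909 mol
n(X) = 837.0 / 202.33 = 4.137 mol
n(B) = 1.43 × 2450/1000 = 3.504 mol
n/ν for D = 4.909/4 = 1.227
n/ν for X = 4.137/3 = 1.379
n/ν for B = 3.504/4 = 0.8760
Smallest n/ν is B → limiting reagent.
X consumed = (3/4) × 3.504 = 2.628 mol
X remaining = 4.137 − 2.628 = 1.509 mol

1.51 mol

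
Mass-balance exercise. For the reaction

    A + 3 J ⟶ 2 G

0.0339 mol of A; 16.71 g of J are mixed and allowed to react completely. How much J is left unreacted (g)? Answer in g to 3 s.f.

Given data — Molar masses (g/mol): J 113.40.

5.18 g

n(A) = 0.03390 mol
n(J) = 16.71 / 113.40 = 0.1474 mol
n/ν for A = 0.03390/1 = 0.03390
n/ν for J = 0.1474/3 = 0.04913
Smallest n/ν is A → limiting reagent.
J consumed = (3/1) × 0.03390 = 0.1017 mol
J remaining = 0.1474 − 0.1017 = 0.04570 mol
mass = 0.04570 × 113.40 = 5.182 g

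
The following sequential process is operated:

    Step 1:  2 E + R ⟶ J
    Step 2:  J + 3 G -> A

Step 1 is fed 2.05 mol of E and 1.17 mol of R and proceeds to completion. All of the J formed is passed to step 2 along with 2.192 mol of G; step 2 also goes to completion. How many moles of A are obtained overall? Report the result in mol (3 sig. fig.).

Step 1:
n(E) = 2.050 mol
n(R) = 1.170 mol
n/ν for E = 2.050/2 = 1.025
n/ν for R = 1.170/1 = 1.170
Smallest n/ν is E → limiting reagent.
n(J) produced = (1/2) × 2.050 = 1.025 mol
Step 2:
n(J) available = 1.025 mol
n(G) = 2.192 mol
n/ν for J = 1.025/1 = 1.025
n/ν for G = 2.192/3 = 0.7307
Smallest n/ν is G → limiting reagent.
n(A) = (1/3) × 2.192 = 0.7307 mol

0.731 mol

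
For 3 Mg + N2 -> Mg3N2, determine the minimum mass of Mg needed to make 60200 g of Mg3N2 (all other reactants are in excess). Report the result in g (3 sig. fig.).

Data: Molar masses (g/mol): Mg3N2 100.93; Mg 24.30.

43500 g

n(Mg3N2) = 60200 / 100.93 = 596.5 mol
n(Mg) = (3/1) × 596.5 = 1790 mol
mass = 1790 × 24.30 = 43500 g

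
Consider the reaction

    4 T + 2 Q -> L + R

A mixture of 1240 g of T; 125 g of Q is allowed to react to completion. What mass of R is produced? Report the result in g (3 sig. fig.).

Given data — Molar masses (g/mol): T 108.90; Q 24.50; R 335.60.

n(T) = 1240 / 108.90 = 11.39 mol
n(Q) = 125.0 / 24.50 = 5.102 mol
n/ν for T = 11.39/4 = 2.848
n/ν for Q = 5.102/2 = 2.551
Smallest n/ν is Q → limiting reagent.
n(R) = (1/2) × 5.102 = 2.551 mol
mass = 2.551 × 335.60 = 856.1 g

856 g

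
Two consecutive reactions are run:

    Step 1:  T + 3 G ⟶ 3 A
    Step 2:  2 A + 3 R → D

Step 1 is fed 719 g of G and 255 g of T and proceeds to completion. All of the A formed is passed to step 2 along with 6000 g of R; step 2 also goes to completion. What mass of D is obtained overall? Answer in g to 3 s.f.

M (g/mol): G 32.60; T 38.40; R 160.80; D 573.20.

Step 1:
n(G) = 719.0 / 32.60 = 22.06 mol
n(T) = 255.0 / 38.40 = 6.641 mol
n/ν for G = 22.06/3 = 7.353
n/ν for T = 6.641/1 = 6.641
Smallest n/ν is T → limiting reagent.
n(A) produced = (3/1) × 6.641 = 19.92 mol
Step 2:
n(A) available = 19.92 mol
n(R) = 6000 / 160.80 = 37.31 mol
n/ν for A = 19.92/2 = 9.960
n/ν for R = 37.31/3 = 12.44
Smallest n/ν is A → limiting reagent.
n(D) = (1/2) × 19.92 = 9.960 mol
mass = 9.960 × 573.20 = 5709 g

5710 g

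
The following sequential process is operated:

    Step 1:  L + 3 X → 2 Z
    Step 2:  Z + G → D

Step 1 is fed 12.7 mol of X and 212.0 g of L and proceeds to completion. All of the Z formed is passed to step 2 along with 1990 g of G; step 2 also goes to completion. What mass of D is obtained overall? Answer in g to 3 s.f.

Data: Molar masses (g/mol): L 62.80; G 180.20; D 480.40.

3240 g

Step 1:
n(X) = 12.70 mol
n(L) = 212.0 / 62.80 = 3.376 mol
n/ν for X = 12.70/3 = 4.233
n/ν for L = 3.376/1 = 3.376
Smallest n/ν is L → limiting reagent.
n(Z) produced = (2/1) × 3.376 = 6.752 mol
Step 2:
n(Z) available = 6.752 mol
n(G) = 1990 / 180.20 = 11.04 mol
n/ν for Z = 6.752/1 = 6.752
n/ν for G = 11.04/1 = 11.04
Smallest n/ν is Z → limiting reagent.
n(D) = (1/1) × 6.752 = 6.752 mol
mass = 6.752 × 480.40 = 3244 g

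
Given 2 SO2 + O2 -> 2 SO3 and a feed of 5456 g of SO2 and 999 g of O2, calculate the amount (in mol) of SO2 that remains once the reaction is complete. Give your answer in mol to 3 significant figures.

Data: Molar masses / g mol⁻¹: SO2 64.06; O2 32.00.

n(SO2) = 5456 / 64.06 = 85.17 mol
n(O2) = 999.0 / 32.00 = 31.22 mol
n/ν → SO2: 42.59, O2: 31.22; O2 is limiting.
SO2 consumed = (2/1) × 31.22 = 62.44 mol
SO2 remaining = 85.17 − 62.44 = 22.73 mol

22.7 mol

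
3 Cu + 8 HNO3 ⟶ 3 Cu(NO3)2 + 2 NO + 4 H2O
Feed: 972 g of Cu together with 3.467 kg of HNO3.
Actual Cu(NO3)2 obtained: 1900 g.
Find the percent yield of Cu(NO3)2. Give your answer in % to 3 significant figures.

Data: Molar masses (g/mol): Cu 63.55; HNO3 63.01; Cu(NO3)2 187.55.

n(Cu) = 972.0 / 63.55 = 15.30 mol
n(HNO3) = 3.467×1000 / 63.01 = 55.02 mol
n/ν for Cu = 15.30/3 = 5.100
n/ν for HNO3 = 55.02/8 = 6.878
Smallest n/ν is Cu → limiting reagent.
theoretical n(Cu(NO3)2) = (3/3) × 15.30 = 15.30 mol → 2870 g
% yield = 1900 / 2870 × 100 = 66.20 %

66.2 %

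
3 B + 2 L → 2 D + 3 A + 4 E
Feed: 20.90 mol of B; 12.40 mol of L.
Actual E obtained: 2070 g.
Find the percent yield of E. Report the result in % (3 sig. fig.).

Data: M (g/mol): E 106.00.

n(B) = 20.90 mol
n(L) = 12.40 mol
n/ν → B: 6.967, L: 6.200; L is limiting.
theoretical n(E) = (4/2) × 12.40 = 24.80 mol → 2629 g
% yield = 2070 / 2629 × 100 = 78.74 %

78.7 %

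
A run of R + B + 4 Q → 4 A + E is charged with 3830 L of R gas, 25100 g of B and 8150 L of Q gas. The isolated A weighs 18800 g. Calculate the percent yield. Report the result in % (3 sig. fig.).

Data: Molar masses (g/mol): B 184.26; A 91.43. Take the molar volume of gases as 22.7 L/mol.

n(R) = 3830 / 22.7 = 168.7 mol
n(B) = 25100 / 184.26 = 136.2 mol
n(Q) = 8150 / 22.7 = 359.0 mol
n/ν for R = 168.7/1 = 168.7
n/ν for B = 136.2/1 = 136.2
n/ν for Q = 359.0/4 = 89.75
Smallest n/ν is Q → limiting reagent.
theoretical n(A) = (4/4) × 359.0 = 359.0 mol → 32820 g
% yield = 18800 / 32820 × 100 = 57.28 %

57.3 %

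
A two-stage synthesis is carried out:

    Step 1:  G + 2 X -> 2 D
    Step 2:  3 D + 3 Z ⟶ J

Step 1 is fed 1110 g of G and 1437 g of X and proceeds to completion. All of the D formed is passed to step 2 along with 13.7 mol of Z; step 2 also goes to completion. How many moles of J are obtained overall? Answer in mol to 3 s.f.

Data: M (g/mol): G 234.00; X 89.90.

Step 1:
n(G) = 1110 / 234.00 = 4.744 mol
n(X) = 1437 / 89.90 = 15.98 mol
n/ν → G: 4.744, X: 7.990; G is limiting.
n(D) produced = (2/1) × 4.744 = 9.488 mol
Step 2:
n(D) available = 9.488 mol
n(Z) = 13.70 mol
n/ν → D: 3.163, Z: 4.567; D is limiting.
n(J) = (1/3) × 9.488 = 3.163 mol

3.16 mol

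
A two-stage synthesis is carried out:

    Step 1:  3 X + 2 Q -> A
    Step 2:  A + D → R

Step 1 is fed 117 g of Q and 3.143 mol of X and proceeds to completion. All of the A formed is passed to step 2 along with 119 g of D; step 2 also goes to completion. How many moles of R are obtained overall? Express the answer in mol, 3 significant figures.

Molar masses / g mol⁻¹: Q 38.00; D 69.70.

Step 1:
n(Q) = 117.0 / 38.00 = 3.079 mol
n(X) = 3.143 mol
n/ν for Q = 3.079/2 = 1.540
n/ν for X = 3.143/3 = 1.048
Smallest n/ν is X → limiting reagent.
n(A) produced = (1/3) × 3.143 = 1.048 mol
Step 2:
n(A) available = 1.048 mol
n(D) = 119.0 / 69.70 = 1.707 mol
n/ν for A = 1.048/1 = 1.048
n/ν for D = 1.707/1 = 1.707
Smallest n/ν is A → limiting reagent.
n(R) = (1/1) × 1.048 = 1.048 mol

1.05 mol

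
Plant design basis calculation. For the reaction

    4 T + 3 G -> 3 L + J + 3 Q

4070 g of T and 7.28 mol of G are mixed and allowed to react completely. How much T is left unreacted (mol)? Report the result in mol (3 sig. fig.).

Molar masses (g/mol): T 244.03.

n(T) = 4070 / 244.03 = 16.68 mol
n(G) = 7.280 mol
n/ν → T: 4.170, G: 2.427; G is limiting.
T consumed = (4/3) × 7.280 = 9.707 mol
T remaining = 16.68 − 9.707 = 6.973 mol

6.97 mol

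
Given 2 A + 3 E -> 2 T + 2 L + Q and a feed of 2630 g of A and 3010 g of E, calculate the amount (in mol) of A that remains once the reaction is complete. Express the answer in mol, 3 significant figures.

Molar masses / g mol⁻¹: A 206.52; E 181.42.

n(A) = 2630 / 206.52 = 12.73 mol
n(E) = 3010 / 181.42 = 16.59 mol
n/ν → A: 6.365, E: 5.530; E is limiting.
A consumed = (2/3) × 16.59 = 11.06 mol
A remaining = 12.73 − 11.06 = 1.670 mol

1.67 mol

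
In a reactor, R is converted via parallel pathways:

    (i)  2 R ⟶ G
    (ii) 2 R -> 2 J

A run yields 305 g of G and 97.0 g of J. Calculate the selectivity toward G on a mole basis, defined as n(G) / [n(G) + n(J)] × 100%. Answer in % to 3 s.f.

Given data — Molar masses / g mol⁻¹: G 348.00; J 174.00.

61.1 %

n(G) = 305 / 348.00 = 0.8764 mol
n(J) = 97.0 / 174.00 = 0.5575 mol
selectivity = 0.8764/(0.8764+0.5575) × 100 = 61.12 %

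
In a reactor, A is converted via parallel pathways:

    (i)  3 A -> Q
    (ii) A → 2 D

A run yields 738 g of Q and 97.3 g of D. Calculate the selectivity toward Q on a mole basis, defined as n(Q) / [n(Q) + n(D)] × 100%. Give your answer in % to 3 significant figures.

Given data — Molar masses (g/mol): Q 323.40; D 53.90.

n(Q) = 738 / 323.40 = 2.282 mol
n(D) = 97.3 / 53.90 = 1.805 mol
selectivity = 2.282/(2.282+1.805) × 100 = 55.84 %

55.8 %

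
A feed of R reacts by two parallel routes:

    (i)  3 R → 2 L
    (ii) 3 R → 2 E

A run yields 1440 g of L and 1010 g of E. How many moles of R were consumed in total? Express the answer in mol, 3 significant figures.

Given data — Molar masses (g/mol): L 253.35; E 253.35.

n(L) = 1440 / 253.35 = 5.684 mol
n(E) = 1010 / 253.35 = 3.987 mol
n(R) via (i) = (3/2)×5.684 = 8.526 mol
n(R) via (ii) = (3/2)×3.987 = 5.981 mol
total n(R) = 8.526 + 5.981 = 14.51 mol

14.5 mol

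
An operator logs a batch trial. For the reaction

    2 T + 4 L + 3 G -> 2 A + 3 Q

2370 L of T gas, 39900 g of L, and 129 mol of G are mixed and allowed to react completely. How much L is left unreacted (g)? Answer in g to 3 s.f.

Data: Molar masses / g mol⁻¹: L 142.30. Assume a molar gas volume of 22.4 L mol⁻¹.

15400 g

n(T) = 2370 / 22.4 = 105.8 mol
n(L) = 39900 / 142.30 = 280.4 mol
n(G) = 129.0 mol
n/ν → T: 52.90, L: 70.10, G: 43.00; G is limiting.
L consumed = (4/3) × 129.0 = 172.0 mol
L remaining = 280.4 − 172.0 = 108.4 mol
mass = 108.4 × 142.30 = 15430 g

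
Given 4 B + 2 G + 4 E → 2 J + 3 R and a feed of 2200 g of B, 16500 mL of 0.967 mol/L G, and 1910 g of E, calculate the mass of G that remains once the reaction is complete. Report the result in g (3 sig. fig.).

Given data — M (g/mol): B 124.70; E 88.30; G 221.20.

n(B) = 2200 / 124.70 = 17.64 mol
n(G) = 0.967 × 16500/1000 = 15.96 mol
n(E) = 1910 / 88.30 = 21.63 mol
n/ν for B = 17.64/4 = 4.410
n/ν for G = 15.96/2 = 7.980
n/ν for E = 21.63/4 = 5.408
Smallest n/ν is B → limiting reagent.
G consumed = (2/4) × 17.64 = 8.820 mol
G remaining = 15.96 − 8.820 = 7.140 mol
mass = 7.140 × 221.20 = 1579 g

1580 g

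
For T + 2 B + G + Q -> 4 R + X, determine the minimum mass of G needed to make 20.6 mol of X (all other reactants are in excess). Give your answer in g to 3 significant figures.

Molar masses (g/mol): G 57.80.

1190 g

n(X) = 20.60 mol
n(G) = (1/1) × 20.60 = 20.60 mol
mass = 20.60 × 57.80 = 1191 g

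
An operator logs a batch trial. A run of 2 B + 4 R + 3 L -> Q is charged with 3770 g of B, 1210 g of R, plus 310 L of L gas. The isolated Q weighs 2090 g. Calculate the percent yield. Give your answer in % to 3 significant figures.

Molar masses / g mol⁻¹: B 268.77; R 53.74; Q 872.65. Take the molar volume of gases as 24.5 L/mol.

56.8 %

n(B) = 3770 / 268.77 = 14.03 mol
n(R) = 1210 / 53.74 = 22.52 mol
n(L) = 310.0 / 24.5 = 12.65 mol
n/ν → B: 7.015, R: 5.630, L: 4.217; L is limiting.
theoretical n(Q) = (1/3) × 12.65 = 4.217 mol → 3680 g
% yield = 2090 / 3680 × 100 = 56.79 %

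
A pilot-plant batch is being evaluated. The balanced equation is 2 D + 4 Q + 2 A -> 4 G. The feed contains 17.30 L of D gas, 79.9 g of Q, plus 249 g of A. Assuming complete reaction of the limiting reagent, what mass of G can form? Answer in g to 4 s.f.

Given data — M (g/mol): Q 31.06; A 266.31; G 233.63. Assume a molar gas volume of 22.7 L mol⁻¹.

356.1 g

n(D) = 17.30 / 22.7 = 0.7621 mol
n(Q) = 79.90 / 31.06 = 2.572 mol
n(A) = 249.0 / 266.31 = 0.9350 mol
n/ν → D: 0.3811, Q: 0.6430, A: 0.4675; D is limiting.
n(G) = (4/2) × 0.7621 = 1.524 mol
mass = 1.524 × 233.63 = 356.1 g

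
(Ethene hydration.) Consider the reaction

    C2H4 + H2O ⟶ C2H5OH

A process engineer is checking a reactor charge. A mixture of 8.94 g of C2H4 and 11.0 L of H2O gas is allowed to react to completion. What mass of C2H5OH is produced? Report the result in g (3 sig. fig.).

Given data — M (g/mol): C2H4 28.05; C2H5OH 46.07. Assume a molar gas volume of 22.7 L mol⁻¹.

14.7 g

n(C2H4) = 8.940 / 28.05 = 0.3187 mol
n(H2O) = 11.00 / 22.7 = 0.4846 mol
n/ν for C2H4 = 0.3187/1 = 0.3187
n/ν for H2O = 0.4846/1 = 0.4846
Smallest n/ν is C2H4 → limiting reagent.
n(C2H5OH) = (1/1) × 0.3187 = 0.3187 mol
mass = 0.3187 × 46.07 = 14.68 g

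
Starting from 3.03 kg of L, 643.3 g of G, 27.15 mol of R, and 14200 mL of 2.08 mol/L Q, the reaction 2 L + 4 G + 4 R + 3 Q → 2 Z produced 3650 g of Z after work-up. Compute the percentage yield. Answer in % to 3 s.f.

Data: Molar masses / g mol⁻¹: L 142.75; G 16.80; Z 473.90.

56.7 %

n(L) = 3.030×1000 / 142.75 = 21.23 mol
n(G) = 643.3 / 16.80 = 38.29 mol
n(R) = 27.15 mol
n(Q) = 2.08 × 14200/1000 = 29.54 mol
n/ν → L: 10.62, G: 9.573, R: 6.788, Q: 9.847; R is limiting.
theoretical n(Z) = (2/4) × 27.15 = 13.58 mol → 6436 g
% yield = 3650 / 6436 × 100 = 56.71 %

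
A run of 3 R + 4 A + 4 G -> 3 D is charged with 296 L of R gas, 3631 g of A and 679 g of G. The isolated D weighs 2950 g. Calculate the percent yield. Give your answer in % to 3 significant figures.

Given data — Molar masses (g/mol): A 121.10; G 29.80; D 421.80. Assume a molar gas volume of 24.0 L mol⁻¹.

n(R) = 296.0 / 24.0 = 12.33 mol
n(A) = 3631 / 121.10 = 29.98 mol
n(G) = 679.0 / 29.80 = 22.79 mol
n/ν → R: 4.110, A: 7.495, G: 5.698; R is limiting.
theoretical n(D) = (3/3) × 12.33 = 12.33 mol → 5201 g
% yield = 2950 / 5201 × 100 = 56.72 %

56.7 %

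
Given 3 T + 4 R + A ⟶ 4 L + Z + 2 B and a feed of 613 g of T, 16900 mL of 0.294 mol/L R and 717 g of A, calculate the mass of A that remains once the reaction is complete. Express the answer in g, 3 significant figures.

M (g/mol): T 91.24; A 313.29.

328 g

n(T) = 613.0 / 91.24 = 6.719 mol
n(R) = 0.294 × 16900/1000 = 4.969 mol
n(A) = 717.0 / 313.29 = 2.289 mol
n/ν for T = 6.719/3 = 2.240
n/ν for R = 4.969/4 = 1.242
n/ν for A = 2.289/1 = 2.289
Smallest n/ν is R → limiting reagent.
A consumed = (1/4) × 4.969 = 1.242 mol
A remaining = 2.289 − 1.242 = 1.047 mol
mass = 1.047 × 313.29 = 328.0 g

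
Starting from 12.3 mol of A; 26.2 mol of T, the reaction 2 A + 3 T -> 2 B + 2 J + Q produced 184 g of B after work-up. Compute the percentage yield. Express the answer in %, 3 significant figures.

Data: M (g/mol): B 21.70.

68.9 %

n(A) = 12.30 mol
n(T) = 26.20 mol
n/ν for A = 12.30/2 = 6.150
n/ν for T = 26.20/3 = 8.733
Smallest n/ν is A → limiting reagent.
theoretical n(B) = (2/2) × 12.30 = 12.30 mol → 266.9 g
% yield = 184 / 266.9 × 100 = 68.94 %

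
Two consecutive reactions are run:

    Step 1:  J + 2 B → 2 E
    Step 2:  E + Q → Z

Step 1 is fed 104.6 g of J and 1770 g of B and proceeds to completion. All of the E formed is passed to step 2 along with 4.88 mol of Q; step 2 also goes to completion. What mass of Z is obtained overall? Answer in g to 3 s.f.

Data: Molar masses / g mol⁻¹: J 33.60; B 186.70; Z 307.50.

Step 1:
n(J) = 104.6 / 33.60 = 3.113 mol
n(B) = 1770 / 186.70 = 9.480 mol
n/ν → J: 3.113, B: 4.740; J is limiting.
n(E) produced = (2/1) × 3.113 = 6.226 mol
Step 2:
n(E) available = 6.226 mol
n(Q) = 4.880 mol
n/ν → E: 6.226, Q: 4.880; Q is limiting.
n(Z) = (1/1) × 4.880 = 4.880 mol
mass = 4.880 × 307.50 = 1501 g

1500 g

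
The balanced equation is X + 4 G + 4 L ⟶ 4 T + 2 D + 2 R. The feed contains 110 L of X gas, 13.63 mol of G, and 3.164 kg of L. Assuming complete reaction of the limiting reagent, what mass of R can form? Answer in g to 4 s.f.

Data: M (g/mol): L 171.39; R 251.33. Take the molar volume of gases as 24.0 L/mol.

n(X) = 110.0 / 24.0 = 4.583 mol
n(G) = 13.63 mol
n(L) = 3.164×1000 / 171.39 = 18.46 mol
n/ν for X = 4.583/1 = 4.583
n/ν for G = 13.63/4 = 3.408
n/ν for L = 18.46/4 = 4.615
Smallest n/ν is G → limiting reagent.
n(R) = (2/4) × 13.63 = 6.815 mol
mass = 6.815 × 251.33 = 1713 g

1713 g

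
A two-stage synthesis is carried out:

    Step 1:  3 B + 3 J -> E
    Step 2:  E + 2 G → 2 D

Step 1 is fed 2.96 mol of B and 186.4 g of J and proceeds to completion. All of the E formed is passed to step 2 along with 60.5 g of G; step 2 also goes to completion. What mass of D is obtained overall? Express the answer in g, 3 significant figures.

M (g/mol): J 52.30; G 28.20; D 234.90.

Step 1:
n(B) = 2.960 mol
n(J) = 186.4 / 52.30 = 3.564 mol
n/ν for B = 2.960/3 = 0.9867
n/ν for J = 3.564/3 = 1.188
Smallest n/ν is B → limiting reagent.
n(E) produced = (1/3) × 2.960 = 0.9867 mol
Step 2:
n(E) available = 0.9867 mol
n(G) = 60.50 / 28.20 = 2.145 mol
n/ν for E = 0.9867/1 = 0.9867
n/ν for G = 2.145/2 = 1.073
Smallest n/ν is E → limiting reagent.
n(D) = (2/1) × 0.9867 = 1.973 mol
mass = 1.973 × 234.90 = 463.5 g

464 g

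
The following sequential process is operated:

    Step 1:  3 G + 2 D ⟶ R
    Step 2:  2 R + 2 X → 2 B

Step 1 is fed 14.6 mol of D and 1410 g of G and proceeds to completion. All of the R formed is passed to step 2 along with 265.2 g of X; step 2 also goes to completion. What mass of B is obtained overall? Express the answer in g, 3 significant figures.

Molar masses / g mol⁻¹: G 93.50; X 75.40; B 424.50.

1490 g

Step 1:
n(D) = 14.60 mol
n(G) = 1410 / 93.50 = 15.08 mol
n/ν → D: 7.300, G: 5.027; G is limiting.
n(R) produced = (1/3) × 15.08 = 5.027 mol
Step 2:
n(R) available = 5.027 mol
n(X) = 265.2 / 75.40 = 3.517 mol
n/ν → R: 2.514, X: 1.759; X is limiting.
n(B) = (2/2) × 3.517 = 3.517 mol
mass = 3.517 × 424.50 = 1493 g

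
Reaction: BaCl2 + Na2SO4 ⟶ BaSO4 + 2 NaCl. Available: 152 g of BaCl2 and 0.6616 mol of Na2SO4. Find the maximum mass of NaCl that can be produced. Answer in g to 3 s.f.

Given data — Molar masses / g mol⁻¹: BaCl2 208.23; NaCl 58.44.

n(BaCl2) = 152.0 / 208.23 = 0.7300 mol
n(Na2SO4) = 0.6616 mol
n/ν for BaCl2 = 0.7300/1 = 0.7300
n/ν for Na2SO4 = 0.6616/1 = 0.6616
Smallest n/ν is Na2SO4 → limiting reagent.
n(NaCl) = (2/1) × 0.6616 = 1.323 mol
mass = 1.323 × 58.44 = 77.32 g

77.3 g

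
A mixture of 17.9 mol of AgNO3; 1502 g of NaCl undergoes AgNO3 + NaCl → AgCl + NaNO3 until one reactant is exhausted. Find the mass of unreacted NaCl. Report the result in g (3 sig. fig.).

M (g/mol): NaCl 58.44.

456 g

n(AgNO3) = 17.90 mol
n(NaCl) = 1502 / 58.44 = 25.70 mol
n/ν → AgNO3: 17.90, NaCl: 25.70; AgNO3 is limiting.
NaCl consumed = (1/1) × 17.90 = 17.90 mol
NaCl remaining = 25.70 − 17.90 = 7.800 mol
mass = 7.800 × 58.44 = 455.8 g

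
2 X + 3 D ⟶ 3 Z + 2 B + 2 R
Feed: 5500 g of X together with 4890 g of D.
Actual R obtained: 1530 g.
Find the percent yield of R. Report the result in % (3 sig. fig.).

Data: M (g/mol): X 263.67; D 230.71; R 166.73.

n(X) = 5500 / 263.67 = 20.86 mol
n(D) = 4890 / 230.71 = 21.20 mol
n/ν for X = 20.86/2 = 10.43
n/ν for D = 21.20/3 = 7.067
Smallest n/ν is D → limiting reagent.
theoretical n(R) = (2/3) × 21.20 = 14.13 mol → 2356 g
% yield = 1530 / 2356 × 100 = 64.94 %

64.9 %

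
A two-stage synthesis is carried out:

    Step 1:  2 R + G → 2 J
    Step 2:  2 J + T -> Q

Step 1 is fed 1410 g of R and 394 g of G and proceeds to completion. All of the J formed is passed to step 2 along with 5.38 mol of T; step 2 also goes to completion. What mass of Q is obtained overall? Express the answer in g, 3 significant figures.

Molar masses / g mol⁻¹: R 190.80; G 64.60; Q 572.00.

2110 g

Step 1:
n(R) = 1410 / 190.80 = 7.390 mol
n(G) = 394.0 / 64.60 = 6.099 mol
n/ν for R = 7.390/2 = 3.695
n/ν for G = 6.099/1 = 6.099
Smallest n/ν is R → limiting reagent.
n(J) produced = (2/2) × 7.390 = 7.390 mol
Step 2:
n(J) available = 7.390 mol
n(T) = 5.380 mol
n/ν for J = 7.390/2 = 3.695
n/ν for T = 5.380/1 = 5.380
Smallest n/ν is J → limiting reagent.
n(Q) = (1/2) × 7.390 = 3.695 mol
mass = 3.695 × 572.00 = 2114 g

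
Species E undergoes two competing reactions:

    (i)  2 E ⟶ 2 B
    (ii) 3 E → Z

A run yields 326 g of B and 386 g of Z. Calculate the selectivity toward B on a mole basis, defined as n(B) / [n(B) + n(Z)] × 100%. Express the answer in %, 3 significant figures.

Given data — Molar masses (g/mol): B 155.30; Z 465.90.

n(B) = 326 / 155.30 = 2.099 mol
n(Z) = 386 / 465.90 = 0.8285 mol
selectivity = 2.099/(2.099+0.8285) × 100 = 71.70 %

71.7 %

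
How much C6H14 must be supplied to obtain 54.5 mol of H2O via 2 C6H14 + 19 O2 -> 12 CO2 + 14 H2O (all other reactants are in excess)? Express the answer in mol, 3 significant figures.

n(H2O) = 54.50 mol
n(C6H14) = (2/14) × 54.50 = 7.786 mol

7.79 mol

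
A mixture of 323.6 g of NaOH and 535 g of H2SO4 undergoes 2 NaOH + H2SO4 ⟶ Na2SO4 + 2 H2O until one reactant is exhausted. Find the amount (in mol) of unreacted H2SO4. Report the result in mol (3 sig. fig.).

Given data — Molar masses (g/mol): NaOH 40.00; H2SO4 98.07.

1.41 mol

n(NaOH) = 323.6 / 40.00 = 8.090 mol
n(H2SO4) = 535.0 / 98.07 = 5.455 mol
n/ν for NaOH = 8.090/2 = 4.045
n/ν for H2SO4 = 5.455/1 = 5.455
Smallest n/ν is NaOH → limiting reagent.
H2SO4 consumed = (1/2) × 8.090 = 4.045 mol
H2SO4 remaining = 5.455 − 4.045 = 1.410 mol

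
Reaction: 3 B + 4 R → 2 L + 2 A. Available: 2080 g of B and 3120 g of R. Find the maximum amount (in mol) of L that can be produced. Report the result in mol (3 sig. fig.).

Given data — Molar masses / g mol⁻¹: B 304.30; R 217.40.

4.56 mol

n(B) = 2080 / 304.30 = 6.835 mol
n(R) = 3120 / 217.40 = 14.35 mol
n/ν for B = 6.835/3 = 2.278
n/ν for R = 14.35/4 = 3.588
Smallest n/ν is B → limiting reagent.
n(L) = (2/3) × 6.835 = 4.557 mol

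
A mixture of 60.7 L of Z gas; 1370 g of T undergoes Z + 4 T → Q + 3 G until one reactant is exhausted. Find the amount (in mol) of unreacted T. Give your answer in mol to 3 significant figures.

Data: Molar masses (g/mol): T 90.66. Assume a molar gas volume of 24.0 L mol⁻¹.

n(Z) = 60.70 / 24.0 = 2.529 mol
n(T) = 1370 / 90.66 = 15.11 mol
n/ν for Z = 2.529/1 = 2.529
n/ν for T = 15.11/4 = 3.778
Smallest n/ν is Z → limiting reagent.
T consumed = (4/1) × 2.529 = 10.12 mol
T remaining = 15.11 − 10.12 = 4.990 mol

4.99 mol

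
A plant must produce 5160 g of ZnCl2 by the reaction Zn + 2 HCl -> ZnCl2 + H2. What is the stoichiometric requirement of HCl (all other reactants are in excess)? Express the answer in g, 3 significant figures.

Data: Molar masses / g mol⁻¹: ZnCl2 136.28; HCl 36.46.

n(ZnCl2) = 5160 / 136.28 = 37.86 mol
n(HCl) = (2/1) × 37.86 = 75.72 mol
mass = 75.72 × 36.46 = 2761 g

2760 g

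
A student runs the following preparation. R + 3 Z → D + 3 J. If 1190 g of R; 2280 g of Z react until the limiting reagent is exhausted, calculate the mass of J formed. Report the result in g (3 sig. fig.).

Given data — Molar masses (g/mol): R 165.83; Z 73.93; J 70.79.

1520 g

n(R) = 1190 / 165.83 = 7.176 mol
n(Z) = 2280 / 73.93 = 30.84 mol
n/ν → R: 7.176, Z: 10.28; R is limiting.
n(J) = (3/1) × 7.176 = 21.53 mol
mass = 21.53 × 70.79 = 1524 g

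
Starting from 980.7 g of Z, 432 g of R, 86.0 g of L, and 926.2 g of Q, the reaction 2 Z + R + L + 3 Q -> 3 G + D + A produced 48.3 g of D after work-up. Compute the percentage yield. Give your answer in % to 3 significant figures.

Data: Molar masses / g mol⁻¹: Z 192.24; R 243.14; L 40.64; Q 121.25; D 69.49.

39.1 %

n(Z) = 980.7 / 192.24 = 5.101 mol
n(R) = 432.0 / 243.14 = 1.777 mol
n(L) = 86.00 / 40.64 = 2.116 mol
n(Q) = 926.2 / 121.25 = 7.639 mol
n/ν for Z = 5.101/2 = 2.551
n/ν for R = 1.777/1 = 1.777
n/ν for L = 2.116/1 = 2.116
n/ν for Q = 7.639/3 = 2.546
Smallest n/ν is R → limiting reagent.
theoretical n(D) = (1/1) × 1.777 = 1.777 mol → 123.5 g
% yield = 48.3 / 123.5 × 100 = 39.11 %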